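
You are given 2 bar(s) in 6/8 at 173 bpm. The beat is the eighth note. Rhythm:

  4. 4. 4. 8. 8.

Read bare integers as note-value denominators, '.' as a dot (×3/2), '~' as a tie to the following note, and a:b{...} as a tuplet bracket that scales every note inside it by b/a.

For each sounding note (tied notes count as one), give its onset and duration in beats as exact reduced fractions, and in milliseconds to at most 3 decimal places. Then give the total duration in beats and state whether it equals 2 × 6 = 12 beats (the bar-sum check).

1) 0.0ms=0b +1040.462ms=3b
2) 1040.462ms=3b +1040.462ms=3b
3) 2080.925ms=6b +1040.462ms=3b
4) 3121.387ms=9b +520.231ms=3/2b
5) 3641.618ms=21/2b +520.231ms=3/2b
Σ=12b of 12 (173bpm 6/8) — PASS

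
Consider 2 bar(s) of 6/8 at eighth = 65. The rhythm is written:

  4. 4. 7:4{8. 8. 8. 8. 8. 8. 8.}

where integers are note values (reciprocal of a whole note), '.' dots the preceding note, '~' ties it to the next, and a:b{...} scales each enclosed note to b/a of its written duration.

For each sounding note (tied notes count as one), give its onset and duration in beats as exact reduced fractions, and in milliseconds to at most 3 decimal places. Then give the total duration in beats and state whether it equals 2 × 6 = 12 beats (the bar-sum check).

1) 0.0ms=0b +2769.231ms=3b
2) 2769.231ms=3b +2769.231ms=3b
3) 5538.462ms=6b +791.209ms=6/7b
4) 6329.67ms=48/7b +791.209ms=6/7b
5) 7120.879ms=54/7b +791.209ms=6/7b
6) 7912.088ms=60/7b +791.209ms=6/7b
7) 8703.297ms=66/7b +791.209ms=6/7b
8) 9494.505ms=72/7b +791.209ms=6/7b
9) 10285.714ms=78/7b +791.209ms=6/7b
Σ=12b of 12 (65bpm 6/8) — PASS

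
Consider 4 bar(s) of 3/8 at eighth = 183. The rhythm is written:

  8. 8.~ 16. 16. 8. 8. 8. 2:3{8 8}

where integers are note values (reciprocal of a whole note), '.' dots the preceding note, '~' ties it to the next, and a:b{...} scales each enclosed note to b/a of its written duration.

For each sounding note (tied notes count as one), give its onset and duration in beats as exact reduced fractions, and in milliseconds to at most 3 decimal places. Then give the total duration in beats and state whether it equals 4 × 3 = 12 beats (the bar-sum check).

1) 0.0ms=0b +491.803ms=3/2b
2) 491.803ms=3/2b +737.705ms=9/4b
3) 1229.508ms=15/4b +245.902ms=3/4b
4) 1475.41ms=9/2b +491.803ms=3/2b
5) 1967.213ms=6b +491.803ms=3/2b
6) 2459.016ms=15/2b +491.803ms=3/2b
7) 2950.82ms=9b +491.803ms=3/2b
8) 3442.623ms=21/2b +491.803ms=3/2b
Σ=12b of 12 (183bpm 3/8) — PASS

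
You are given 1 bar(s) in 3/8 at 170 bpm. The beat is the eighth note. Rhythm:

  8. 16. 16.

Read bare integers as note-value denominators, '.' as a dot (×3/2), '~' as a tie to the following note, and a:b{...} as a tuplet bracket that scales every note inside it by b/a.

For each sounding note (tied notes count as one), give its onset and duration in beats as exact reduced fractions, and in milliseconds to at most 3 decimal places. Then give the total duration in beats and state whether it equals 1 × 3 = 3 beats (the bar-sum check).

1) 0.0ms=0b +529.412ms=3/2b
2) 529.412ms=3/2b +264.706ms=3/4b
3) 794.118ms=9/4b +264.706ms=3/4b
Σ=3b of 3 (170bpm 3/8) — PASS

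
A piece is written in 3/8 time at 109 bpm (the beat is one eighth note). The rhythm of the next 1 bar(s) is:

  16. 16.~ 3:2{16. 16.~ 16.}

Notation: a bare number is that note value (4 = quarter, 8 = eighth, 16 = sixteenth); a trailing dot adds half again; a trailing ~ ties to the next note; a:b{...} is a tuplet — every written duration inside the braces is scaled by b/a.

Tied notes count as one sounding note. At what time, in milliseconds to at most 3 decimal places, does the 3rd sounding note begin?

note 3 onset = 2b = 1100.917ms

1. 0.0ms @ 0 + 412.844ms (3/4)
2. 412.844ms @ 3/4 + 688.073ms (5/4)
3. 1100.917ms @ 2 + 550.459ms (1)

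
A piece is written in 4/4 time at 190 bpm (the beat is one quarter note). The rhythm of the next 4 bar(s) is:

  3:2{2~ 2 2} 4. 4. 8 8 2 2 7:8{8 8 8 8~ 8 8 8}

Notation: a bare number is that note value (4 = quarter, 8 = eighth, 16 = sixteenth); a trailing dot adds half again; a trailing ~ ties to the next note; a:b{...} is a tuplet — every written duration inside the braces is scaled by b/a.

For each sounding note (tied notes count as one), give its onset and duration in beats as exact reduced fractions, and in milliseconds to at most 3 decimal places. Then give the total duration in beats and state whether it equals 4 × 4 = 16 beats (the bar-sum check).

1) 0.0ms=0b +842.105ms=8/3b
2) 842.105ms=8/3b +421.053ms=4/3b
3) 1263.158ms=4b +473.684ms=3/2b
4) 1736.842ms=11/2b +473.684ms=3/2b
5) 2210.526ms=7b +157.895ms=1/2b
6) 2368.421ms=15/2b +157.895ms=1/2b
7) 2526.316ms=8b +631.579ms=2b
8) 3157.895ms=10b +631.579ms=2b
9) 3789.474ms=12b +180.451ms=4/7b
10) 3969.925ms=88/7b +180.451ms=4/7b
11) 4150.376ms=92/7b +180.451ms=4/7b
12) 4330.827ms=96/7b +360.902ms=8/7b
13) 4691.729ms=104/7b +180.451ms=4/7b
14) 4872.18ms=108/7b +180.451ms=4/7b
Σ=16b of 16 (190bpm 4/4) — PASS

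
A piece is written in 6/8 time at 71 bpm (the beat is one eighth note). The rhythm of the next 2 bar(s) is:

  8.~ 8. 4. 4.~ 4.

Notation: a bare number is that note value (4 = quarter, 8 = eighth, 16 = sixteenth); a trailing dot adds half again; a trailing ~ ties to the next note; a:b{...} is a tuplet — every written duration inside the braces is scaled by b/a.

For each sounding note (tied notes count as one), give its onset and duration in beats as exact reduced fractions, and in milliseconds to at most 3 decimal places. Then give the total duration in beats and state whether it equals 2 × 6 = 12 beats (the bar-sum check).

1) 0.0ms=0b +2535.211ms=3b
2) 2535.211ms=3b +2535.211ms=3b
3) 5070.423ms=6b +5070.423ms=6b
Σ=12b of 12 (71bpm 6/8) — PASS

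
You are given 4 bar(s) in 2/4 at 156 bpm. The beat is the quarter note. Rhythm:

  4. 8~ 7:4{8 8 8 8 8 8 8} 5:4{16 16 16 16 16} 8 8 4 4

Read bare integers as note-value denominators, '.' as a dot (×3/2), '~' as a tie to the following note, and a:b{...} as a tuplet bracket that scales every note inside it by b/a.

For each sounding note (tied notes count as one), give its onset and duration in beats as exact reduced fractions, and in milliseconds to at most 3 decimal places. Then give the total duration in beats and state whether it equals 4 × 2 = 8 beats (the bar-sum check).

1) 0.0ms=0b +576.923ms=3/2b
2) 576.923ms=3/2b +302.198ms=11/14b
3) 879.121ms=16/7b +109.89ms=2/7b
4) 989.011ms=18/7b +109.89ms=2/7b
5) 1098.901ms=20/7b +109.89ms=2/7b
6) 1208.791ms=22/7b +109.89ms=2/7b
7) 1318.681ms=24/7b +109.89ms=2/7b
8) 1428.571ms=26/7b +109.89ms=2/7b
9) 1538.462ms=4b +76.923ms=1/5b
10) 1615.385ms=21/5b +76.923ms=1/5b
11) 1692.308ms=22/5b +76.923ms=1/5b
12) 1769.231ms=23/5b +76.923ms=1/5b
13) 1846.154ms=24/5b +76.923ms=1/5b
14) 1923.077ms=5b +192.308ms=1/2b
15) 2115.385ms=11/2b +192.308ms=1/2b
16) 2307.692ms=6b +384.615ms=1b
17) 2692.308ms=7b +384.615ms=1b
Σ=8b of 8 (156bpm 2/4) — PASS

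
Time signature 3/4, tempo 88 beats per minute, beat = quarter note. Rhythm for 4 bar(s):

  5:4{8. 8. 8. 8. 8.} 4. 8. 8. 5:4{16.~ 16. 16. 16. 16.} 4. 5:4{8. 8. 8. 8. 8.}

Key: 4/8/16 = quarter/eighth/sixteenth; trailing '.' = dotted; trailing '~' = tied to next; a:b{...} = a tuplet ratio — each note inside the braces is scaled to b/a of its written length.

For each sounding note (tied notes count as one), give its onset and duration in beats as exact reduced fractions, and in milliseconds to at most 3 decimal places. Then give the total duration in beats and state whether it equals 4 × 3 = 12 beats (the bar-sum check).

1) 0.0ms=0b +409.091ms=3/5b
2) 409.091ms=3/5b +409.091ms=3/5b
3) 818.182ms=6/5b +409.091ms=3/5b
4) 1227.273ms=9/5b +409.091ms=3/5b
5) 1636.364ms=12/5b +409.091ms=3/5b
6) 2045.455ms=3b +1022.727ms=3/2b
7) 3068.182ms=9/2b +511.364ms=3/4b
8) 3579.545ms=21/4b +511.364ms=3/4b
9) 4090.909ms=6b +409.091ms=3/5b
10) 4500.0ms=33/5b +204.545ms=3/10b
11) 4704.545ms=69/10b +204.545ms=3/10b
12) 4909.091ms=36/5b +204.545ms=3/10b
13) 5113.636ms=15/2b +1022.727ms=3/2b
14) 6136.364ms=9b +409.091ms=3/5b
15) 6545.455ms=48/5b +409.091ms=3/5b
16) 6954.545ms=51/5b +409.091ms=3/5b
17) 7363.636ms=54/5b +409.091ms=3/5b
18) 7772.727ms=57/5b +409.091ms=3/5b
Σ=12b of 12 (88bpm 3/4) — PASS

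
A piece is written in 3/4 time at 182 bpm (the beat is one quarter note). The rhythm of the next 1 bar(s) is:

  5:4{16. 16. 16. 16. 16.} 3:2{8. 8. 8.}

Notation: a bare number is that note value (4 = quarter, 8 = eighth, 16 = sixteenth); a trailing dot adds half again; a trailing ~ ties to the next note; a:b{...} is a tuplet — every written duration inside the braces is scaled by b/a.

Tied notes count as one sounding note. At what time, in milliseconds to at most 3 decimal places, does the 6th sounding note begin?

note 6 onset = 3/2b = 494.505ms

1. 0.0ms @ 0 + 98.901ms (3/10)
2. 98.901ms @ 3/10 + 98.901ms (3/10)
3. 197.802ms @ 3/5 + 98.901ms (3/10)
4. 296.703ms @ 9/10 + 98.901ms (3/10)
5. 395.604ms @ 6/5 + 98.901ms (3/10)
6. 494.505ms @ 3/2 + 164.835ms (1/2)
7. 659.341ms @ 2 + 164.835ms (1/2)
8. 824.176ms @ 5/2 + 164.835ms (1/2)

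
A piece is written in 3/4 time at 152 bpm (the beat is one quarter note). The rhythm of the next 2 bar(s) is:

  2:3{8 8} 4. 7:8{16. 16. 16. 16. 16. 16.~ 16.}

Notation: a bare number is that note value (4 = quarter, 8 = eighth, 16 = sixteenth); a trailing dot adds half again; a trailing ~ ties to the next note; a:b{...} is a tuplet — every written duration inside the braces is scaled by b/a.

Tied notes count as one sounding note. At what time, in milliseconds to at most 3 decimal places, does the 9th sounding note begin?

1. 0.0ms @ 0 + 296.053ms (3/4)
2. 296.053ms @ 3/4 + 296.053ms (3/4)
3. 592.105ms @ 3/2 + 592.105ms (3/2)
4. 1184.211ms @ 3 + 169.173ms (3/7)
5. 1353.383ms @ 24/7 + 169.173ms (3/7)
6. 1522.556ms @ 27/7 + 169.173ms (3/7)
7. 1691.729ms @ 30/7 + 169.173ms (3/7)
8. 1860.902ms @ 33/7 + 169.173ms (3/7)
9. 2030.075ms @ 36/7 + 338.346ms (6/7)

note 9 onset = 36/7b = 2030.075ms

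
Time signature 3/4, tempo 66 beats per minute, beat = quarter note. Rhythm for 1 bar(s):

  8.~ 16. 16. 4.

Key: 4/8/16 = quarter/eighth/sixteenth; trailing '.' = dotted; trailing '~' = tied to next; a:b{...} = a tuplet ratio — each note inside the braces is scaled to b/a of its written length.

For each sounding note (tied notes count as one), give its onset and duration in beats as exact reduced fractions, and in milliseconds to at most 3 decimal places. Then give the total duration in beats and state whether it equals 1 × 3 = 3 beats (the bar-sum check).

1) 0.0ms=0b +1022.727ms=9/8b
2) 1022.727ms=9/8b +340.909ms=3/8b
3) 1363.636ms=3/2b +1363.636ms=3/2b
Σ=3b of 3 (66bpm 3/4) — PASS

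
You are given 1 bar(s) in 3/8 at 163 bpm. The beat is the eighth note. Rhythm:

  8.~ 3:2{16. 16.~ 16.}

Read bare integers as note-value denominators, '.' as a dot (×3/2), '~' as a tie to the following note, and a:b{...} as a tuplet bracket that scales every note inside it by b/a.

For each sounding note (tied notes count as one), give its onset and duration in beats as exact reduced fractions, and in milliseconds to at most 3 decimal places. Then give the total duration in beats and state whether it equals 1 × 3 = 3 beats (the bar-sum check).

1) 0.0ms=0b +736.196ms=2b
2) 736.196ms=2b +368.098ms=1b
Σ=3b of 3 (163bpm 3/8) — PASS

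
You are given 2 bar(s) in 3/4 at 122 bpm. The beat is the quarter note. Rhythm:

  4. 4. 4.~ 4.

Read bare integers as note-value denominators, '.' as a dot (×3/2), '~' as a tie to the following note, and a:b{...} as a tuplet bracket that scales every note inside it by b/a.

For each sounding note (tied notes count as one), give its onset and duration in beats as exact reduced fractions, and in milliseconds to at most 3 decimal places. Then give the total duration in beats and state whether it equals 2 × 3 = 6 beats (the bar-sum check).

1) 0.0ms=0b +737.705ms=3/2b
2) 737.705ms=3/2b +737.705ms=3/2b
3) 1475.41ms=3b +1475.41ms=3b
Σ=6b of 6 (122bpm 3/4) — PASS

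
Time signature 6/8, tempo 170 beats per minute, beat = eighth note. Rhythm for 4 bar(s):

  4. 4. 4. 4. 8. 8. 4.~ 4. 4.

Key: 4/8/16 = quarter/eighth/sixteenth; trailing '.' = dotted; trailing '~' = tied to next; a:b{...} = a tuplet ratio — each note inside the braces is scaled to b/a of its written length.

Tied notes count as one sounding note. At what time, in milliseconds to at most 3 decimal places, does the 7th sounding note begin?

1. 0.0ms @ 0 + 1058.824ms (3)
2. 1058.824ms @ 3 + 1058.824ms (3)
3. 2117.647ms @ 6 + 1058.824ms (3)
4. 3176.471ms @ 9 + 1058.824ms (3)
5. 4235.294ms @ 12 + 529.412ms (3/2)
6. 4764.706ms @ 27/2 + 529.412ms (3/2)
7. 5294.118ms @ 15 + 2117.647ms (6)
8. 7411.765ms @ 21 + 1058.824ms (3)

note 7 onset = 15b = 5294.118ms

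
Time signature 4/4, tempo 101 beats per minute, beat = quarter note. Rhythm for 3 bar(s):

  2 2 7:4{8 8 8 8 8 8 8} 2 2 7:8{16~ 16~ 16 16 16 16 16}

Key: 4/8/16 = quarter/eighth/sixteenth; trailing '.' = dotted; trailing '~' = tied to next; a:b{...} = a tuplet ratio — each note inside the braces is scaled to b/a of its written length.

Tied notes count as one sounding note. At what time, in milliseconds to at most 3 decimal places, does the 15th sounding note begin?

1. 0.0ms @ 0 + 1188.119ms (2)
2. 1188.119ms @ 2 + 1188.119ms (2)
3. 2376.238ms @ 4 + 169.731ms (2/7)
4. 2545.969ms @ 30/7 + 169.731ms (2/7)
5. 2715.7ms @ 32/7 + 169.731ms (2/7)
6. 2885.431ms @ 34/7 + 169.731ms (2/7)
7. 3055.163ms @ 36/7 + 169.731ms (2/7)
8. 3224.894ms @ 38/7 + 169.731ms (2/7)
9. 3394.625ms @ 40/7 + 169.731ms (2/7)
10. 3564.356ms @ 6 + 1188.119ms (2)
11. 4752.475ms @ 8 + 1188.119ms (2)
12. 5940.594ms @ 10 + 509.194ms (6/7)
13. 6449.788ms @ 76/7 + 169.731ms (2/7)
14. 6619.519ms @ 78/7 + 169.731ms (2/7)
15. 6789.25ms @ 80/7 + 169.731ms (2/7)
16. 6958.982ms @ 82/7 + 169.731ms (2/7)

note 15 onset = 80/7b = 6789.25ms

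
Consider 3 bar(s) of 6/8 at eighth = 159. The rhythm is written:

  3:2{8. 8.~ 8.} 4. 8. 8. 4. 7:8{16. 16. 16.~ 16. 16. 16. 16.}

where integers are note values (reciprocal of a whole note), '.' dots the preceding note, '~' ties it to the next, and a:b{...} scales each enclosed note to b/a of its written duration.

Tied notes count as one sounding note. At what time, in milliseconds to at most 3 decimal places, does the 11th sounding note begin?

note 11 onset = 114/7b = 6145.553ms

1. 0.0ms @ 0 + 377.358ms (1)
2. 377.358ms @ 1 + 754.717ms (2)
3. 1132.075ms @ 3 + 1132.075ms (3)
4. 2264.151ms @ 6 + 566.038ms (3/2)
5. 2830.189ms @ 15/2 + 566.038ms (3/2)
6. 3396.226ms @ 9 + 1132.075ms (3)
7. 4528.302ms @ 12 + 323.45ms (6/7)
8. 4851.752ms @ 90/7 + 323.45ms (6/7)
9. 5175.202ms @ 96/7 + 646.9ms (12/7)
10. 5822.102ms @ 108/7 + 323.45ms (6/7)
11. 6145.553ms @ 114/7 + 323.45ms (6/7)
12. 6469.003ms @ 120/7 + 323.45ms (6/7)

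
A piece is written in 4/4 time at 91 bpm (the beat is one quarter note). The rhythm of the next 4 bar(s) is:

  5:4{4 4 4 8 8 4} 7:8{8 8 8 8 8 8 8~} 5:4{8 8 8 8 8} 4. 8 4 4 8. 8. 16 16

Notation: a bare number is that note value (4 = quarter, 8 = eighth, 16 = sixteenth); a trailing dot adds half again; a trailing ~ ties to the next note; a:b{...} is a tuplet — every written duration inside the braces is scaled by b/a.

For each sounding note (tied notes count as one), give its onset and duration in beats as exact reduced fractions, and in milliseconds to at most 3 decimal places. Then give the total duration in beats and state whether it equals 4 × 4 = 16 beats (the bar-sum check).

1) 0.0ms=0b +527.473ms=4/5b
2) 527.473ms=4/5b +527.473ms=4/5b
3) 1054.945ms=8/5b +527.473ms=4/5b
4) 1582.418ms=12/5b +263.736ms=2/5b
5) 1846.154ms=14/5b +263.736ms=2/5b
6) 2109.89ms=16/5b +527.473ms=4/5b
7) 2637.363ms=4b +376.766ms=4/7b
8) 3014.129ms=32/7b +376.766ms=4/7b
9) 3390.895ms=36/7b +376.766ms=4/7b
10) 3767.661ms=40/7b +376.766ms=4/7b
11) 4144.427ms=44/7b +376.766ms=4/7b
12) 4521.193ms=48/7b +376.766ms=4/7b
13) 4897.959ms=52/7b +640.502ms=34/35b
14) 5538.462ms=42/5b +263.736ms=2/5b
15) 5802.198ms=44/5b +263.736ms=2/5b
16) 6065.934ms=46/5b +263.736ms=2/5b
17) 6329.67ms=48/5b +263.736ms=2/5b
18) 6593.407ms=10b +989.011ms=3/2b
19) 7582.418ms=23/2b +329.67ms=1/2b
20) 7912.088ms=12b +659.341ms=1b
21) 8571.429ms=13b +659.341ms=1b
22) 9230.769ms=14b +494.505ms=3/4b
23) 9725.275ms=59/4b +494.505ms=3/4b
24) 10219.78ms=31/2b +164.835ms=1/4b
25) 10384.615ms=63/4b +164.835ms=1/4b
Σ=16b of 16 (91bpm 4/4) — PASS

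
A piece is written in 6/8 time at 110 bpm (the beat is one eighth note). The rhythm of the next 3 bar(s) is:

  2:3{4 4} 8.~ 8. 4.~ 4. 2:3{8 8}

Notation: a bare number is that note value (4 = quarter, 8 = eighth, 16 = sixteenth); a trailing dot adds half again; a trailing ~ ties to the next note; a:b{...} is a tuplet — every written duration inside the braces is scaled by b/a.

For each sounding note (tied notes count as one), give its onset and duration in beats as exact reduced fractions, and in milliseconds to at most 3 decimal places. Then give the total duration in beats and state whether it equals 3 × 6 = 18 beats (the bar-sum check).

1) 0.0ms=0b +1636.364ms=3b
2) 1636.364ms=3b +1636.364ms=3b
3) 3272.727ms=6b +1636.364ms=3b
4) 4909.091ms=9b +3272.727ms=6b
5) 8181.818ms=15b +818.182ms=3/2b
6) 9000.0ms=33/2b +818.182ms=3/2b
Σ=18b of 18 (110bpm 6/8) — PASS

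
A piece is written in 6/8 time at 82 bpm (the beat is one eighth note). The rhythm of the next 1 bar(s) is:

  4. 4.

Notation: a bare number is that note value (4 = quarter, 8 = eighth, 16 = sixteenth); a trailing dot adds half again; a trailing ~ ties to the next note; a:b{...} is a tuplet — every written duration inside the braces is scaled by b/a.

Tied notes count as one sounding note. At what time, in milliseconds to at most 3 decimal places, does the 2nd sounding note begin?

1. 0.0ms @ 0 + 2195.122ms (3)
2. 2195.122ms @ 3 + 2195.122ms (3)

note 2 onset = 3b = 2195.122ms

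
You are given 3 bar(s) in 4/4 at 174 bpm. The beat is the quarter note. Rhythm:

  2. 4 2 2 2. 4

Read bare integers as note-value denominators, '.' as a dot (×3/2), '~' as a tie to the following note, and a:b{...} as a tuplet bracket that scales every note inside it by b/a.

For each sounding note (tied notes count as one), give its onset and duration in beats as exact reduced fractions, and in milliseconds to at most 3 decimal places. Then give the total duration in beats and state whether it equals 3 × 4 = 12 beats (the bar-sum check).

1) 0.0ms=0b +1034.483ms=3b
2) 1034.483ms=3b +344.828ms=1b
3) 1379.31ms=4b +689.655ms=2b
4) 2068.966ms=6b +689.655ms=2b
5) 2758.621ms=8b +1034.483ms=3b
6) 3793.103ms=11b +344.828ms=1b
Σ=12b of 12 (174bpm 4/4) — PASS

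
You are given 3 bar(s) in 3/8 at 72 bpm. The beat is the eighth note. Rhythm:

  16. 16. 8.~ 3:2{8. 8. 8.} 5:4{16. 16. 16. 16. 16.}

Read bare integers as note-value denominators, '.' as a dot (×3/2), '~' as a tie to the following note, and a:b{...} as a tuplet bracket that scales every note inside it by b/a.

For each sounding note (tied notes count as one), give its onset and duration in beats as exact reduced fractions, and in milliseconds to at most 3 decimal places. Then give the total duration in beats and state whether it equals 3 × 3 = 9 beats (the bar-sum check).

1) 0.0ms=0b +625.0ms=3/4b
2) 625.0ms=3/4b +625.0ms=3/4b
3) 1250.0ms=3/2b +2083.333ms=5/2b
4) 3333.333ms=4b +833.333ms=1b
5) 4166.667ms=5b +833.333ms=1b
6) 5000.0ms=6b +500.0ms=3/5b
7) 5500.0ms=33/5b +500.0ms=3/5b
8) 6000.0ms=36/5b +500.0ms=3/5b
9) 6500.0ms=39/5b +500.0ms=3/5b
10) 7000.0ms=42/5b +500.0ms=3/5b
Σ=9b of 9 (72bpm 3/8) — PASS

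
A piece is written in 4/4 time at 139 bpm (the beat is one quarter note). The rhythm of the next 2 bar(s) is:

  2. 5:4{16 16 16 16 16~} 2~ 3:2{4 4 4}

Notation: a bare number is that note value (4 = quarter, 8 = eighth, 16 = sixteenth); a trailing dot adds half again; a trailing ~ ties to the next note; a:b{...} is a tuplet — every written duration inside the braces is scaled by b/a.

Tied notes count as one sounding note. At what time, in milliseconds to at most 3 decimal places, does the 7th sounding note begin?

note 7 onset = 20/3b = 2877.698ms

1. 0.0ms @ 0 + 1294.964ms (3)
2. 1294.964ms @ 3 + 86.331ms (1/5)
3. 1381.295ms @ 16/5 + 86.331ms (1/5)
4. 1467.626ms @ 17/5 + 86.331ms (1/5)
5. 1553.957ms @ 18/5 + 86.331ms (1/5)
6. 1640.288ms @ 19/5 + 1237.41ms (43/15)
7. 2877.698ms @ 20/3 + 287.77ms (2/3)
8. 3165.468ms @ 22/3 + 287.77ms (2/3)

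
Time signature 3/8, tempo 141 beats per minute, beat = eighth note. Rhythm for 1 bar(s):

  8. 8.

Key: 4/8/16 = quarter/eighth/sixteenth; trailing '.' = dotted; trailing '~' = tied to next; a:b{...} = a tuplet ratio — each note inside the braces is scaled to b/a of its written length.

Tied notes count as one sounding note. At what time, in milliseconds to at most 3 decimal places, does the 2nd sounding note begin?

1. 0.0ms @ 0 + 638.298ms (3/2)
2. 638.298ms @ 3/2 + 638.298ms (3/2)

note 2 onset = 3/2b = 638.298ms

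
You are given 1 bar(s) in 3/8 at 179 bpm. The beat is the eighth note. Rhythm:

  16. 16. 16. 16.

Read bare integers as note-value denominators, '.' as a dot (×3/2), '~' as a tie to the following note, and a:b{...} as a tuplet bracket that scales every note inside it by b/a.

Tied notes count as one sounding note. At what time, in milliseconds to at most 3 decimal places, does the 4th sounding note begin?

note 4 onset = 9/4b = 754.19ms

1. 0.0ms @ 0 + 251.397ms (3/4)
2. 251.397ms @ 3/4 + 251.397ms (3/4)
3. 502.793ms @ 3/2 + 251.397ms (3/4)
4. 754.19ms @ 9/4 + 251.397ms (3/4)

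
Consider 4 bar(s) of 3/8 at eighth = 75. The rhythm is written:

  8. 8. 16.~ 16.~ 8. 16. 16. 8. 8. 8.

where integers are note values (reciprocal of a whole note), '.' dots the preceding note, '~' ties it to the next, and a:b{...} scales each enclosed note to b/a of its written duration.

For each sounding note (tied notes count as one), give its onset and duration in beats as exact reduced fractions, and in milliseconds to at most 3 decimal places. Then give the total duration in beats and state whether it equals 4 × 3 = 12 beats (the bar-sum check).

1) 0.0ms=0b +1200.0ms=3/2b
2) 1200.0ms=3/2b +1200.0ms=3/2b
3) 2400.0ms=3b +2400.0ms=3b
4) 4800.0ms=6b +600.0ms=3/4b
5) 5400.0ms=27/4b +600.0ms=3/4b
6) 6000.0ms=15/2b +1200.0ms=3/2b
7) 7200.0ms=9b +1200.0ms=3/2b
8) 8400.0ms=21/2b +1200.0ms=3/2b
Σ=12b of 12 (75bpm 3/8) — PASS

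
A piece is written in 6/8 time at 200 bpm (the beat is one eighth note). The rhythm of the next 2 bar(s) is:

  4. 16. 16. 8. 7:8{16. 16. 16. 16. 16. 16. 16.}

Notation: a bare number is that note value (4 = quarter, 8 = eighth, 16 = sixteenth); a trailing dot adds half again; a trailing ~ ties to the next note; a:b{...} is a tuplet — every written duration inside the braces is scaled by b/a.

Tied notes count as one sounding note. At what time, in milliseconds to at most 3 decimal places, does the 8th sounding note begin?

1. 0.0ms @ 0 + 900.0ms (3)
2. 900.0ms @ 3 + 225.0ms (3/4)
3. 1125.0ms @ 15/4 + 225.0ms (3/4)
4. 1350.0ms @ 9/2 + 450.0ms (3/2)
5. 1800.0ms @ 6 + 257.143ms (6/7)
6. 2057.143ms @ 48/7 + 257.143ms (6/7)
7. 2314.286ms @ 54/7 + 257.143ms (6/7)
8. 2571.429ms @ 60/7 + 257.143ms (6/7)
9. 2828.571ms @ 66/7 + 257.143ms (6/7)
10. 3085.714ms @ 72/7 + 257.143ms (6/7)
11. 3342.857ms @ 78/7 + 257.143ms (6/7)

note 8 onset = 60/7b = 2571.429ms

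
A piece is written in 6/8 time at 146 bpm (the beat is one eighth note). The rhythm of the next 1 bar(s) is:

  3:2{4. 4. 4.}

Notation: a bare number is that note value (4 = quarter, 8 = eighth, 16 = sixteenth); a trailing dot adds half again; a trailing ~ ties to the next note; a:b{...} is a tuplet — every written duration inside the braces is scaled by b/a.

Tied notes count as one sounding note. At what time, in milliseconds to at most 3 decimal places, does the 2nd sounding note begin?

1. 0.0ms @ 0 + 821.918ms (2)
2. 821.918ms @ 2 + 821.918ms (2)
3. 1643.836ms @ 4 + 821.918ms (2)

note 2 onset = 2b = 821.918ms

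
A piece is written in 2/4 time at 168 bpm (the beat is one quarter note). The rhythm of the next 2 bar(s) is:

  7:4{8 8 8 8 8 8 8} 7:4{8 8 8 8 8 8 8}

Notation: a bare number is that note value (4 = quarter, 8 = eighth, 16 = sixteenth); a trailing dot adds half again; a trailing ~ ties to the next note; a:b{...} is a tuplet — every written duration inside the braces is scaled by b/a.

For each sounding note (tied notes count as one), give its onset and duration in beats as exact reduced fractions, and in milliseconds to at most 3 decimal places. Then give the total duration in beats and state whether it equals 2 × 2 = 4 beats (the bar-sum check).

1) 0.0ms=0b +102.041ms=2/7b
2) 102.041ms=2/7b +102.041ms=2/7b
3) 204.082ms=4/7b +102.041ms=2/7b
4) 306.122ms=6/7b +102.041ms=2/7b
5) 408.163ms=8/7b +102.041ms=2/7b
6) 510.204ms=10/7b +102.041ms=2/7b
7) 612.245ms=12/7b +102.041ms=2/7b
8) 714.286ms=2b +102.041ms=2/7b
9) 816.327ms=16/7b +102.041ms=2/7b
10) 918.367ms=18/7b +102.041ms=2/7b
11) 1020.408ms=20/7b +102.041ms=2/7b
12) 1122.449ms=22/7b +102.041ms=2/7b
13) 1224.49ms=24/7b +102.041ms=2/7b
14) 1326.531ms=26/7b +102.041ms=2/7b
Σ=4b of 4 (168bpm 2/4) — PASS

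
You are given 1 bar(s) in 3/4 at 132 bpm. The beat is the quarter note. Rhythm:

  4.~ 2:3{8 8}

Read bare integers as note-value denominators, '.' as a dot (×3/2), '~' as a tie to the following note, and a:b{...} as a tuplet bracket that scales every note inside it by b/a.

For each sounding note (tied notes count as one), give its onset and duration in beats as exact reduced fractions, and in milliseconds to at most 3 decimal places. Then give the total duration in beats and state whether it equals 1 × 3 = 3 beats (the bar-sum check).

1) 0.0ms=0b +1022.727ms=9/4b
2) 1022.727ms=9/4b +340.909ms=3/4b
Σ=3b of 3 (132bpm 3/4) — PASS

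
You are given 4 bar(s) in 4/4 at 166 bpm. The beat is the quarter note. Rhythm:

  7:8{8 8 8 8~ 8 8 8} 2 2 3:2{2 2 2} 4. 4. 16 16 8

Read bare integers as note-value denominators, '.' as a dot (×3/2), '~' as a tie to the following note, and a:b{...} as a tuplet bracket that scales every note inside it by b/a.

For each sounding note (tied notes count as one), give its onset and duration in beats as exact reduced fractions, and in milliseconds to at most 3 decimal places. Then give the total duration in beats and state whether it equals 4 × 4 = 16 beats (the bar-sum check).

1) 0.0ms=0b +206.54ms=4/7b
2) 206.54ms=4/7b +206.54ms=4/7b
3) 413.081ms=8/7b +206.54ms=4/7b
4) 619.621ms=12/7b +413.081ms=8/7b
5) 1032.702ms=20/7b +206.54ms=4/7b
6) 1239.243ms=24/7b +206.54ms=4/7b
7) 1445.783ms=4b +722.892ms=2b
8) 2168.675ms=6b +722.892ms=2b
9) 2891.566ms=8b +481.928ms=4/3b
10) 3373.494ms=28/3b +481.928ms=4/3b
11) 3855.422ms=32/3b +481.928ms=4/3b
12) 4337.349ms=12b +542.169ms=3/2b
13) 4879.518ms=27/2b +542.169ms=3/2b
14) 5421.687ms=15b +90.361ms=1/4b
15) 5512.048ms=61/4b +90.361ms=1/4b
16) 5602.41ms=31/2b +180.723ms=1/2b
Σ=16b of 16 (166bpm 4/4) — PASS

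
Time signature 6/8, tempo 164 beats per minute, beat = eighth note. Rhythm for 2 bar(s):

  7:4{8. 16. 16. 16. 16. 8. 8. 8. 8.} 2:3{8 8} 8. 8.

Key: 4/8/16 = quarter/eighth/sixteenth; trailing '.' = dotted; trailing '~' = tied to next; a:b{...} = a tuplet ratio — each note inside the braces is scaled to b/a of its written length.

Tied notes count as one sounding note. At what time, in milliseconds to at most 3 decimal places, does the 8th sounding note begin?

note 8 onset = 30/7b = 1567.944ms

1. 0.0ms @ 0 + 313.589ms (6/7)
2. 313.589ms @ 6/7 + 156.794ms (3/7)
3. 470.383ms @ 9/7 + 156.794ms (3/7)
4. 627.178ms @ 12/7 + 156.794ms (3/7)
5. 783.972ms @ 15/7 + 156.794ms (3/7)
6. 940.767ms @ 18/7 + 313.589ms (6/7)
7. 1254.355ms @ 24/7 + 313.589ms (6/7)
8. 1567.944ms @ 30/7 + 313.589ms (6/7)
9. 1881.533ms @ 36/7 + 313.589ms (6/7)
10. 2195.122ms @ 6 + 548.78ms (3/2)
11. 2743.902ms @ 15/2 + 548.78ms (3/2)
12. 3292.683ms @ 9 + 548.78ms (3/2)
13. 3841.463ms @ 21/2 + 548.78ms (3/2)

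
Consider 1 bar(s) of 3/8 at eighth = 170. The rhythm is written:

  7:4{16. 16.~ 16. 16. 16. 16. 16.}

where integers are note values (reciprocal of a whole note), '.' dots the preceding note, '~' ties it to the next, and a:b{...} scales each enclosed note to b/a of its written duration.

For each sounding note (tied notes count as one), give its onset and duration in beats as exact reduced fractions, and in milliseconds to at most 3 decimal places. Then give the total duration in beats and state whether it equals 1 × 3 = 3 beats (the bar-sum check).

1) 0.0ms=0b +151.261ms=3/7b
2) 151.261ms=3/7b +302.521ms=6/7b
3) 453.782ms=9/7b +151.261ms=3/7b
4) 605.042ms=12/7b +151.261ms=3/7b
5) 756.303ms=15/7b +151.261ms=3/7b
6) 907.563ms=18/7b +151.261ms=3/7b
Σ=3b of 3 (170bpm 3/8) — PASS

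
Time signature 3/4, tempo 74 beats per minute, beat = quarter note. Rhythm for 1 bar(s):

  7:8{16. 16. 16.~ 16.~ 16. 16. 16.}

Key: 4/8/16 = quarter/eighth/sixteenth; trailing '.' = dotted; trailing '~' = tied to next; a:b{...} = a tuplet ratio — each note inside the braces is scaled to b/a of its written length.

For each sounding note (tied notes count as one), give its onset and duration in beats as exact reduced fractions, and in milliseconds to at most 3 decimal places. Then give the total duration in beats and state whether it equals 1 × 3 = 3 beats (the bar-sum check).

1) 0.0ms=0b +347.49ms=3/7b
2) 347.49ms=3/7b +347.49ms=3/7b
3) 694.981ms=6/7b +1042.471ms=9/7b
4) 1737.452ms=15/7b +347.49ms=3/7b
5) 2084.942ms=18/7b +347.49ms=3/7b
Σ=3b of 3 (74bpm 3/4) — PASS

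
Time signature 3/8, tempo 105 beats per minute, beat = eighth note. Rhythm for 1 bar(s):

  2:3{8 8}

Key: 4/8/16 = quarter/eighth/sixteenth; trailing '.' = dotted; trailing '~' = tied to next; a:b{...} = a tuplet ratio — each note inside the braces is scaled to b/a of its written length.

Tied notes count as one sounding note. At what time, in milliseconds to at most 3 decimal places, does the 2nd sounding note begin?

1. 0.0ms @ 0 + 857.143ms (3/2)
2. 857.143ms @ 3/2 + 857.143ms (3/2)

note 2 onset = 3/2b = 857.143ms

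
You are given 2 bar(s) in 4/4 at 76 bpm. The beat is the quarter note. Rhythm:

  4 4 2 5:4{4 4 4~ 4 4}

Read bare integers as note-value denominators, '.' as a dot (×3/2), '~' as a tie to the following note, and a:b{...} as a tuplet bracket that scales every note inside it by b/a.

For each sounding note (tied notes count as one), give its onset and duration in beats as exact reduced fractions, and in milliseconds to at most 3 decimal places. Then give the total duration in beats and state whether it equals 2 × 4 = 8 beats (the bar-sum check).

1) 0.0ms=0b +789.474ms=1b
2) 789.474ms=1b +789.474ms=1b
3) 1578.947ms=2b +1578.947ms=2b
4) 3157.895ms=4b +631.579ms=4/5b
5) 3789.474ms=24/5b +631.579ms=4/5b
6) 4421.053ms=28/5b +1263.158ms=8/5b
7) 5684.211ms=36/5b +631.579ms=4/5b
Σ=8b of 8 (76bpm 4/4) — PASS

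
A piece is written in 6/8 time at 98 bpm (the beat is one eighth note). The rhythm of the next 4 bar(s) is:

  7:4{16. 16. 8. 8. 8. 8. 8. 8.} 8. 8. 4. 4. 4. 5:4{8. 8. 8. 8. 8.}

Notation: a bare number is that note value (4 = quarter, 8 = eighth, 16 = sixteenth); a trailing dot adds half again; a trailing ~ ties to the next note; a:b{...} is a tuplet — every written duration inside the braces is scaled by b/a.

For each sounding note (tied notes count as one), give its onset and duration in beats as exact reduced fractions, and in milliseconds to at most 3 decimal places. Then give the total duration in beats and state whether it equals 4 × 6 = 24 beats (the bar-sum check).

1) 0.0ms=0b +262.391ms=3/7b
2) 262.391ms=3/7b +262.391ms=3/7b
3) 524.781ms=6/7b +524.781ms=6/7b
4) 1049.563ms=12/7b +524.781ms=6/7b
5) 1574.344ms=18/7b +524.781ms=6/7b
6) 2099.125ms=24/7b +524.781ms=6/7b
7) 2623.907ms=30/7b +524.781ms=6/7b
8) 3148.688ms=36/7b +524.781ms=6/7b
9) 3673.469ms=6b +918.367ms=3/2b
10) 4591.837ms=15/2b +918.367ms=3/2b
11) 5510.204ms=9b +1836.735ms=3b
12) 7346.939ms=12b +1836.735ms=3b
13) 9183.673ms=15b +1836.735ms=3b
14) 11020.408ms=18b +734.694ms=6/5b
15) 11755.102ms=96/5b +734.694ms=6/5b
16) 12489.796ms=102/5b +734.694ms=6/5b
17) 13224.49ms=108/5b +734.694ms=6/5b
18) 13959.184ms=114/5b +734.694ms=6/5b
Σ=24b of 24 (98bpm 6/8) — PASS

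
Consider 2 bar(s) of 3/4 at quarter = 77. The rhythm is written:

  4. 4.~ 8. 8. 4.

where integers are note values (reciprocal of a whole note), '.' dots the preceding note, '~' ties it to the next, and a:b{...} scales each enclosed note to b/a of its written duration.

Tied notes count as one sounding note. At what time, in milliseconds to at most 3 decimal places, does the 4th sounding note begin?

1. 0.0ms @ 0 + 1168.831ms (3/2)
2. 1168.831ms @ 3/2 + 1753.247ms (9/4)
3. 2922.078ms @ 15/4 + 584.416ms (3/4)
4. 3506.494ms @ 9/2 + 1168.831ms (3/2)

note 4 onset = 9/2b = 3506.494ms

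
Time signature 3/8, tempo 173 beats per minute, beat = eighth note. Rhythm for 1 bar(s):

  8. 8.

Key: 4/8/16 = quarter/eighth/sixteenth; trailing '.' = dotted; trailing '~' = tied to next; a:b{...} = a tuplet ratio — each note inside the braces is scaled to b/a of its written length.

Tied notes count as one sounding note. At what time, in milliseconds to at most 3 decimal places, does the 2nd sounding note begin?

note 2 onset = 3/2b = 520.231ms

1. 0.0ms @ 0 + 520.231ms (3/2)
2. 520.231ms @ 3/2 + 520.231ms (3/2)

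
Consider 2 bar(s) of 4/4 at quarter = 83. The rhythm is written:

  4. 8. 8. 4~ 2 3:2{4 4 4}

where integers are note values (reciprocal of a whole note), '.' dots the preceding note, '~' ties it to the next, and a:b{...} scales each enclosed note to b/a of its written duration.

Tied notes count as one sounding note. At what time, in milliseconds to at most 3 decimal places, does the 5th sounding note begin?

note 5 onset = 6b = 4337.349ms

1. 0.0ms @ 0 + 1084.337ms (3/2)
2. 1084.337ms @ 3/2 + 542.169ms (3/4)
3. 1626.506ms @ 9/4 + 542.169ms (3/4)
4. 2168.675ms @ 3 + 2168.675ms (3)
5. 4337.349ms @ 6 + 481.928ms (2/3)
6. 4819.277ms @ 20/3 + 481.928ms (2/3)
7. 5301.205ms @ 22/3 + 481.928ms (2/3)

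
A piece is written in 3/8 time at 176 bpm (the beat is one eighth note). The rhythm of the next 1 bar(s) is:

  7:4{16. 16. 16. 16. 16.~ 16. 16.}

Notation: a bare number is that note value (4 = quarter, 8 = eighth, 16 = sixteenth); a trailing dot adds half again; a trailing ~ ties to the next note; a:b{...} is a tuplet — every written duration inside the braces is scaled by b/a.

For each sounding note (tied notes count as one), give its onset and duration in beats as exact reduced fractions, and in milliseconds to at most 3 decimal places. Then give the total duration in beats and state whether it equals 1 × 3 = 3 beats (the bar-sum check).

1) 0.0ms=0b +146.104ms=3/7b
2) 146.104ms=3/7b +146.104ms=3/7b
3) 292.208ms=6/7b +146.104ms=3/7b
4) 438.312ms=9/7b +146.104ms=3/7b
5) 584.416ms=12/7b +292.208ms=6/7b
6) 876.623ms=18/7b +146.104ms=3/7b
Σ=3b of 3 (176bpm 3/8) — PASS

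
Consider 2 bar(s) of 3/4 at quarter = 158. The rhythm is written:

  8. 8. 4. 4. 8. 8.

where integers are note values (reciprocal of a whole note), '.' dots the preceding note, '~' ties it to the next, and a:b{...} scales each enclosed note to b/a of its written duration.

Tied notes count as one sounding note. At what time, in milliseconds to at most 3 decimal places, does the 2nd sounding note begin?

1. 0.0ms @ 0 + 284.81ms (3/4)
2. 284.81ms @ 3/4 + 284.81ms (3/4)
3. 569.62ms @ 3/2 + 569.62ms (3/2)
4. 1139.241ms @ 3 + 569.62ms (3/2)
5. 1708.861ms @ 9/2 + 284.81ms (3/4)
6. 1993.671ms @ 21/4 + 284.81ms (3/4)

note 2 onset = 3/4b = 284.81ms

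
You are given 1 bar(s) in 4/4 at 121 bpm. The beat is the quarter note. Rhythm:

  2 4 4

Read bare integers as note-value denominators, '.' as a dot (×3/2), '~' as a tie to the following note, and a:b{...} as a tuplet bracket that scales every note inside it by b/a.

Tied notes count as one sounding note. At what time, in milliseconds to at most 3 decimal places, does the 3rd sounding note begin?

1. 0.0ms @ 0 + 991.736ms (2)
2. 991.736ms @ 2 + 495.868ms (1)
3. 1487.603ms @ 3 + 495.868ms (1)

note 3 onset = 3b = 1487.603ms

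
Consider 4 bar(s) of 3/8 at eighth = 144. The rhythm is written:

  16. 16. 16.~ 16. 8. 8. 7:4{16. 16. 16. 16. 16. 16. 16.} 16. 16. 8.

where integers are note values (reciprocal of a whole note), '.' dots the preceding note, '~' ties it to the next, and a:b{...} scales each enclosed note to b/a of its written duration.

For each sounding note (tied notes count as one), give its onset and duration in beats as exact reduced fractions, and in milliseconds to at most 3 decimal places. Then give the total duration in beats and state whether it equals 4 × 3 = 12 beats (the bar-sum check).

1) 0.0ms=0b +312.5ms=3/4b
2) 312.5ms=3/4b +312.5ms=3/4b
3) 625.0ms=3/2b +625.0ms=3/2b
4) 1250.0ms=3b +625.0ms=3/2b
5) 1875.0ms=9/2b +625.0ms=3/2b
6) 2500.0ms=6b +178.571ms=3/7b
7) 2678.571ms=45/7b +178.571ms=3/7b
8) 2857.143ms=48/7b +178.571ms=3/7b
9) 3035.714ms=51/7b +178.571ms=3/7b
10) 3214.286ms=54/7b +178.571ms=3/7b
11) 3392.857ms=57/7b +178.571ms=3/7b
12) 3571.429ms=60/7b +178.571ms=3/7b
13) 3750.0ms=9b +312.5ms=3/4b
14) 4062.5ms=39/4b +312.5ms=3/4b
15) 4375.0ms=21/2b +625.0ms=3/2b
Σ=12b of 12 (144bpm 3/8) — PASS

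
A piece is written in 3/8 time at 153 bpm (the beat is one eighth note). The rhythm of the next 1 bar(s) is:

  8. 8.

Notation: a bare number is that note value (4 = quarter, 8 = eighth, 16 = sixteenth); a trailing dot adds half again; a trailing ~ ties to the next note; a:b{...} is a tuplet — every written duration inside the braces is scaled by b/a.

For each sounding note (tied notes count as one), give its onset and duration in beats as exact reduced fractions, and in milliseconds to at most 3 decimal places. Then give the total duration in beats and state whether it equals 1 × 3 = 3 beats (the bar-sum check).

1) 0.0ms=0b +588.235ms=3/2b
2) 588.235ms=3/2b +588.235ms=3/2b
Σ=3b of 3 (153bpm 3/8) — PASS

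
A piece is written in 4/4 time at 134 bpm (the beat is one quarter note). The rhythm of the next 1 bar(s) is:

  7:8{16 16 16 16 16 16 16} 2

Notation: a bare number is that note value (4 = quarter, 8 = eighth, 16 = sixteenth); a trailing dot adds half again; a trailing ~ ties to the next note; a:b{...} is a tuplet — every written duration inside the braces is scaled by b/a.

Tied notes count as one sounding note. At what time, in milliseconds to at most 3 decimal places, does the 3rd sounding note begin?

note 3 onset = 4/7b = 255.864ms

1. 0.0ms @ 0 + 127.932ms (2/7)
2. 127.932ms @ 2/7 + 127.932ms (2/7)
3. 255.864ms @ 4/7 + 127.932ms (2/7)
4. 383.795ms @ 6/7 + 127.932ms (2/7)
5. 511.727ms @ 8/7 + 127.932ms (2/7)
6. 639.659ms @ 10/7 + 127.932ms (2/7)
7. 767.591ms @ 12/7 + 127.932ms (2/7)
8. 895.522ms @ 2 + 895.522ms (2)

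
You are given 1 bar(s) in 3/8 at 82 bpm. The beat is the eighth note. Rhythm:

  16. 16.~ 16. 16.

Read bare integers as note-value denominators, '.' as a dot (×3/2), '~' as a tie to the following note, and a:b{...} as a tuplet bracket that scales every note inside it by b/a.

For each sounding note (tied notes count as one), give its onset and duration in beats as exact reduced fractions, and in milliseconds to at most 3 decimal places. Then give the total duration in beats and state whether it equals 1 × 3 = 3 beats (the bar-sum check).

1) 0.0ms=0b +548.78ms=3/4b
2) 548.78ms=3/4b +1097.561ms=3/2b
3) 1646.341ms=9/4b +548.78ms=3/4b
Σ=3b of 3 (82bpm 3/8) — PASS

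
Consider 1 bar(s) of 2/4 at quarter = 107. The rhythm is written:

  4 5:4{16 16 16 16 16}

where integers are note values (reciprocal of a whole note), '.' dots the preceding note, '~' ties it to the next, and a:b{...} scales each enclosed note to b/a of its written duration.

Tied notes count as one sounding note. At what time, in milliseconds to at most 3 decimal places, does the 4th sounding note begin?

1. 0.0ms @ 0 + 560.748ms (1)
2. 560.748ms @ 1 + 112.15ms (1/5)
3. 672.897ms @ 6/5 + 112.15ms (1/5)
4. 785.047ms @ 7/5 + 112.15ms (1/5)
5. 897.196ms @ 8/5 + 112.15ms (1/5)
6. 1009.346ms @ 9/5 + 112.15ms (1/5)

note 4 onset = 7/5b = 785.047ms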